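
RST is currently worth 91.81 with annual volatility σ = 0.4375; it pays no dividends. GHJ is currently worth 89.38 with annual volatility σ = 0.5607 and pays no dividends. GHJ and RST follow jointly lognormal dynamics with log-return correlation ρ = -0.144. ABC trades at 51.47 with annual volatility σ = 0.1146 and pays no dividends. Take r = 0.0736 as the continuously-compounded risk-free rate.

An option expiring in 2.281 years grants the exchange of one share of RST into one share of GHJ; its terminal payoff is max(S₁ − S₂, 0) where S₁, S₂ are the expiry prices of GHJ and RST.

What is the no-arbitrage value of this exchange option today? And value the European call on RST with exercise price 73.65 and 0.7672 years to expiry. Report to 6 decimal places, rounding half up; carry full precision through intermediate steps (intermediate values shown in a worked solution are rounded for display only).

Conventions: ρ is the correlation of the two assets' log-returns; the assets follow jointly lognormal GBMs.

σ_eff = √(σ₁² + σ₂² − 2ρσ₁σ₂) = √(0.5607² + 0.4375² − 2·-0.144·0.5607·0.4375) = 0.759236
d₁ = (ln(S₁/S₂) + (q₂ − q₁ + σ_eff²/2)T) / (σ_eff√T) = (ln(89.38/91.81) + (0.0 − 0.0 + 0.288219)·2.281) / 1.146672 = 0.549943
d₂ = d₁ − σ_eff√T = 0.549943 − 1.146672 = -0.596729
N(d₁) = 0.708821,  N(d₂) = 0.275344
V = S₁·e^{−q₁T}·N(d₁) − S₂·e^{−q₂T}·N(d₂) = 63.354399 − 25.279339 = 38.075060
[vanilla: RST call K=73.65]
σ√T = 0.4375·√0.7672 = 0.383206
d₁ = (ln(S/K) + (r+σ²/2)T) / (σ√T) = (ln(91.81/73.65) + (0.0736+0.4375²/2)·0.7672) / 0.383206 = (0.220397 + 0.129889) / 0.383206 = 0.914094
d₂ = d₁ − σ√T = 0.914094 − 0.383206 = 0.530888
e^{−rT} = 0.945099
N(d₁) = 0.819666,  N(d₂) = 0.702252
price = S·N(d₁) − K·e^{−rT}·N(d₂) = 75.253566 − 48.881308 = 26.372258

exchange price = 38.075060
price(RST call K=73.65) = 26.372258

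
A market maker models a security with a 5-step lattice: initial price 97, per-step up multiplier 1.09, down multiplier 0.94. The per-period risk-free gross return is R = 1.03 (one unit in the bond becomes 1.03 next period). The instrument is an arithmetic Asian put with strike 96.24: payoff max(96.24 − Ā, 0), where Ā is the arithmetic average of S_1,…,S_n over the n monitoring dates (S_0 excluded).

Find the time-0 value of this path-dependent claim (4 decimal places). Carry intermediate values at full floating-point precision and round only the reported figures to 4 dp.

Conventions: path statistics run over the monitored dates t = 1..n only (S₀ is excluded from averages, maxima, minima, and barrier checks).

Risk-neutral up-probability p* = (R−d)/(u−d) = (1.03−0.94)/(1.09−0.94) = 0.6000; the claim prices as the p*-weighted sum of path payoffs discounted by R^5.
Enumerate all 2^5 = 32 price paths (U = up ×1.09, D = down ×0.94); each path with k up-moves has probability p*^k·(1−p*)^(5−k).
DDDDD: Ā=80.8754, payoff=15.3646, prob=0.010240
UDDDD: Ā=93.7811, payoff=2.4589, prob=0.015360
DUDDD: Ā=90.8711, payoff=5.3689, prob=0.015360
UUDDD: Ā=105.3718, payoff=0.0000, prob=0.023040
DDUDD: Ā=88.1357, payoff=8.1043, prob=0.015360
UDUDD: Ā=102.1999, payoff=0.0000, prob=0.023040
DUUDD: Ā=99.2899, payoff=0.0000, prob=0.023040
UUUDD: Ā=115.1340, payoff=0.0000, prob=0.034560
DDDUD: Ā=85.5644, payoff=10.6756, prob=0.015360
UDDUD: Ā=99.2183, payoff=0.0000, prob=0.023040
DUDUD: Ā=96.3083, payoff=0.0000, prob=0.023040
UUDUD: Ā=111.6767, payoff=0.0000, prob=0.034560
DDUUD: Ā=93.5729, payoff=2.6671, prob=0.023040
UDUUD: Ā=108.5048, payoff=0.0000, prob=0.034560
DUUUD: Ā=105.5948, payoff=0.0000, prob=0.034560
UUUUD: Ā=122.4450, payoff=0.0000, prob=0.051840
DDDDU: Ā=83.1474, payoff=13.0926, prob=0.015360
UDDDU: Ā=96.4156, payoff=0.0000, prob=0.023040
DUDDU: Ā=93.5056, payoff=2.7344, prob=0.023040
UUDDU: Ā=108.4267, payoff=0.0000, prob=0.034560
DDUDU: Ā=90.7702, payoff=5.4698, prob=0.023040
UDUDU: Ā=105.2548, payoff=0.0000, prob=0.034560
DUUDU: Ā=102.3448, payoff=0.0000, prob=0.034560
UUUDU: Ā=118.6765, payoff=0.0000, prob=0.051840
DDDUU: Ā=88.1989, payoff=8.0411, prob=0.023040
UDDUU: Ā=102.2732, payoff=0.0000, prob=0.034560
DUDUU: Ā=99.3632, payoff=0.0000, prob=0.034560
UUDUU: Ā=115.2191, payoff=0.0000, prob=0.051840
DDUUU: Ā=96.6278, payoff=0.0000, prob=0.034560
UDUUU: Ā=112.0472, payoff=0.0000, prob=0.051840
DUUUU: Ā=109.1372, payoff=0.0000, prob=0.051840
UUUUU: Ā=126.5527, payoff=0.0000, prob=0.077760
Price = Σ prob·payoff / R^5 = 1.202869 / 1.159274 = 1.0376

price = 1.0376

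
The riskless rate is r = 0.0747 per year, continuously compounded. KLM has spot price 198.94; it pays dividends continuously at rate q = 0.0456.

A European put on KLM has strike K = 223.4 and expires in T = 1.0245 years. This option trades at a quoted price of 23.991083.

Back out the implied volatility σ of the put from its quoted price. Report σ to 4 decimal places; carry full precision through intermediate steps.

At σ = 0.1726 the Black–Scholes value reproduces the quote:
σ√T = 0.1726·√1.0245 = 0.174702
d₁ = (ln(S/K) + (r−q+σ²/2)T) / (σ√T) = (ln(198.94/223.4) + (0.0747−0.0456+0.1726²/2)·1.0245) / 0.174702 = (-0.115961 + 0.045073) / 0.174702 = -0.405763
d₂ = d₁ − σ√T = -0.405763 − 0.174702 = -0.580464
e^{−rT} = 0.926325
e^{−qT} = 0.954357
N(−d₁) = 0.657541,  N(−d₂) = 0.719199
V = K·e^{−rT}·N(−d₂) − S·e^{−qT}·N(−d₁) = 148.831794 − 124.840711 = 23.991083 (matching the quote); vega is positive throughout, so no other σ reproduces this price

sigma = 0.1726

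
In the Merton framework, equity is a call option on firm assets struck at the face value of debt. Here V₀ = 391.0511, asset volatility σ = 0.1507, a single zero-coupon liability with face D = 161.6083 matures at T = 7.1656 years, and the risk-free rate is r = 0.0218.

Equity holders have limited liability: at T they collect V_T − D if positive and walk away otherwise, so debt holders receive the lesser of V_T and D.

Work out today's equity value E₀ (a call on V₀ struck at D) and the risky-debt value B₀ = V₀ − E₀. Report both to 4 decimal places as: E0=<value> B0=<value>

With assets at 391.0511 and a single debt payment of 161.6083 at 7.1656 years:
d₁ = [ln(V₀/D) + (r + σ²/2)T] / (σ√T)
   = [ln(391.0511/161.6083) + (0.0218 + 0.5·0.1507²)·7.1656] / (0.1507·√7.1656)
   = [0.883663 + 0.237577] / 0.403403 = 2.779451
d₂ = d₁ − σ√T = 2.779451 − 0.403403 = 2.376048
N(d₁) = 0.997277,  N(d₂) = 0.991250,  e^(−rT) = 0.855379
E₀ = V₀·N(d₁) − D·e^(−rT)·N(d₂)
   = 391.0511·0.997277 − 161.6083·0.855379·0.991250 = 252.959538
B₀ = V₀ − E₀ = 391.0511 − 252.959538 = 138.091562

E0=252.9595 B0=138.0916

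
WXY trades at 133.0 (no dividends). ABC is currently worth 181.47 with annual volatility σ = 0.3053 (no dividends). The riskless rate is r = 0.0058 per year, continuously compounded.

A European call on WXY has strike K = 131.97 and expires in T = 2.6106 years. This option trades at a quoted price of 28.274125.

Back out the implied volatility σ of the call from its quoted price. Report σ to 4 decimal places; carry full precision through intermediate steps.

At σ = 0.3190 the Black–Scholes value reproduces the quote:
σ√T = 0.319·√2.6106 = 0.515420
d₁ = (ln(S/K) + (r+σ²/2)T) / (σ√T) = (ln(133.0/131.97) + (0.0058+0.319²/2)·2.6106) / 0.515420 = (0.007775 + 0.147970) / 0.515420 = 0.302171
d₂ = d₁ − σ√T = 0.302171 − 0.515420 = -0.213249
e^{−rT} = 0.984973
N(d₁) = 0.618739,  N(d₂) = 0.415566
V = S·N(d₁) − K·e^{−rT}·N(d₂) = 82.292286 − 54.018161 = 28.274125 (matching the quote); vega is positive throughout, so no other σ reproduces this price

sigma = 0.3190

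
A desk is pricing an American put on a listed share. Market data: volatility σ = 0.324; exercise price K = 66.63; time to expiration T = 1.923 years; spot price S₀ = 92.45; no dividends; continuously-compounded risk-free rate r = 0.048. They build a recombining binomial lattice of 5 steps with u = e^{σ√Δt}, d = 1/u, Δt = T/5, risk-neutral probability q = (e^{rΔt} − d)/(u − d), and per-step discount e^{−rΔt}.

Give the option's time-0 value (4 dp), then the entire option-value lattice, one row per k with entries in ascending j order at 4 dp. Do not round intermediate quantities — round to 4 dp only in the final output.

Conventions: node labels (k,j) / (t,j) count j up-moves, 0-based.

params: Δt=0.38460 u=1.22254 d=0.81797 q=0.49599 e^(-rΔt)=0.98171
t_5 payoffs: 32.7777 16.0341 0.0000 0.0000 0.0000 0.0000
k=4: node(4,0) S=41.3858 payoff=25.2442 vs cont=24.0254 → 25.2442 [stop]  node(4,1) S=61.8557 payoff=4.7743 vs cont=7.9335 → 7.9335 [wait]  node(4,2) S=92.4500 payoff=0.0000 vs cont=0.0000 → 0.0000 [wait]  node(4,3) S=138.1766 payoff=0.0000 vs cont=0.0000 → 0.0000 [wait]  node(4,4) S=206.5199 payoff=0.0000 vs cont=0.0000 → 0.0000 [wait]
k=3: node(3,0) S=50.5959 payoff=16.0341 vs cont=16.3536 → 16.3536 [wait]  node(3,1) S=75.6211 payoff=0.0000 vs cont=3.9254 → 3.9254 [wait]  node(3,2) S=113.0240 payoff=0.0000 vs cont=0.0000 → 0.0000 [wait]  node(3,3) S=168.9267 payoff=0.0000 vs cont=0.0000 → 0.0000 [wait]
k=2: node(2,0) S=61.8557 payoff=4.7743 vs cont=10.0030 → 10.0030 [wait]  node(2,1) S=92.4500 payoff=0.0000 vs cont=1.9423 → 1.9423 [wait]  node(2,2) S=138.1766 payoff=0.0000 vs cont=0.0000 → 0.0000 [wait]
k=1: node(1,0) S=75.6211 payoff=0.0000 vs cont=5.8951 → 5.8951 [wait]  node(1,1) S=113.0240 payoff=0.0000 vs cont=0.9610 → 0.9610 [wait]
k=0: node(0,0) S=92.4500 payoff=0.0000 vs cont=3.3848 → 3.3848 [wait]

price = 3.3848
tree:
3.3848
5.8951 0.9610
10.0030 1.9423 0.0000
16.3536 3.9254 0.0000 0.0000
25.2442 7.9335 0.0000 0.0000 0.0000
32.7777 16.0341 0.0000 0.0000 0.0000 0.0000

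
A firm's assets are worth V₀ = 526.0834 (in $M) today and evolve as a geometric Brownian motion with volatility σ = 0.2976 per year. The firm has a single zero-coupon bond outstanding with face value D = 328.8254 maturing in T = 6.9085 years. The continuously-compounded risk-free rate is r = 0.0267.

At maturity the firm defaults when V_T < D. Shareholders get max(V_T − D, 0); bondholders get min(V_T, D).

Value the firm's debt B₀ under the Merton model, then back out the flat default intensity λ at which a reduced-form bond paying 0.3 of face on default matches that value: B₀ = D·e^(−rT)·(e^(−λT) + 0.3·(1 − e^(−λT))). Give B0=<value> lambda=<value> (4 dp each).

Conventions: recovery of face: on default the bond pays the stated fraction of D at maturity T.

Work the structural quantities from V₀ = 526.0834 against face 328.8254:
d₁ = [ln(V₀/D) + (r + σ²/2)T] / (σ√T)
   = [ln(526.0834/328.8254) + (0.0267 + 0.5·0.2976²)·6.9085] / (0.2976·√6.9085)
   = [0.469933 + 0.490385] / 0.782213 = 1.227694
d₂ = d₁ − σ√T = 1.227694 − 0.782213 = 0.445482
N(d₁) = 0.890219,  N(d₂) = 0.672014,  e^(−rT) = 0.831556
E₀ = V₀·N(d₁) − D·e^(−rT)·N(d₂)
   = 526.0834·0.890219 − 328.8254·0.831556·0.672014 = 284.576206
B₀ = V₀ − E₀ = 526.0834 − 284.576206 = 241.507194
e^(−λT) = (B₀·e^(rT)/D − 0.3)/(1 − 0.3) = (241.5072·1.202565/328.8254 − 0.3)/0.7 = 0.83318440
λ = −ln(0.83318440)/6.9085 = 0.026417

B0=241.5072 lambda=0.0264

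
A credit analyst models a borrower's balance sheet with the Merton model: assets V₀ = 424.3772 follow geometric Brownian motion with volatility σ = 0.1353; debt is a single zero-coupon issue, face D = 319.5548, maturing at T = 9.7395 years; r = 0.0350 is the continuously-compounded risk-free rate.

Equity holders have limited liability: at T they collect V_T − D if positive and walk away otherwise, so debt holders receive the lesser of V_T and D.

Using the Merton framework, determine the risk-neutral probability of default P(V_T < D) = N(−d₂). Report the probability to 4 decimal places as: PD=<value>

Equity is a call on the firm's assets struck at D = 319.5548:
d₁ = [ln(V₀/D) + (r + σ²/2)T] / (σ√T)
   = [ln(424.3772/319.5548) + (0.0350 + 0.5·0.1353²)·9.7395] / (0.1353·√9.7395)
   = [0.283694 + 0.430029] / 0.422247 = 1.690298
d₂ = d₁ − σ√T = 1.690298 − 0.422247 = 1.268051
risk-neutral PD = N(−d₂) = N(-1.268051) = 0.102390

PD=0.1024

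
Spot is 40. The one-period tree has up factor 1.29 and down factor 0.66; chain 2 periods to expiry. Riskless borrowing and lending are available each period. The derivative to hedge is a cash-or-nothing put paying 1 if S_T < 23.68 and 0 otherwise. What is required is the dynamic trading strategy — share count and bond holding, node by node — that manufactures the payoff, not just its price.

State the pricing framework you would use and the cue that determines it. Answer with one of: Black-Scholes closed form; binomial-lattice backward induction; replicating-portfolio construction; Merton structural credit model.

Key observation: since the answer must list Δ and B at each node of the 1.29/0.66 lattice on 40, the replicating-portfolio method — solving the two-state system at every node — is the one that applies.

framework: replicating-portfolio construction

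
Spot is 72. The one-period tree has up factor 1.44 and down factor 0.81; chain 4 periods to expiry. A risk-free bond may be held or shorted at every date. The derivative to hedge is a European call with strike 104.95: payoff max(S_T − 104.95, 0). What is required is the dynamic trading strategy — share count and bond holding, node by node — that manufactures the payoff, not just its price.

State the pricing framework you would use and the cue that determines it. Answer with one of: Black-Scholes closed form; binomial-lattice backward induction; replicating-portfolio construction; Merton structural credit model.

framework: replicating-portfolio construction

Key observation: since the answer must list Δ and B at each node of the 1.44/0.81 lattice on 72, the replicating-portfolio method — solving the two-state system at every node — is the one that applies.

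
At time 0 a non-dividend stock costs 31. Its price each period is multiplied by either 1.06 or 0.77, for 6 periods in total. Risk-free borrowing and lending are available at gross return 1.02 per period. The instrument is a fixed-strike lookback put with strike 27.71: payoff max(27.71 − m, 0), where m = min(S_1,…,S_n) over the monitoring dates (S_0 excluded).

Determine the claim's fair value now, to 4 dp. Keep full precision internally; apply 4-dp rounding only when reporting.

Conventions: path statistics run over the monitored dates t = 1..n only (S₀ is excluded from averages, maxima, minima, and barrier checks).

price = 1.6875

Set p* = 0.8621 (from d < R < u); the path-dependent value is the discounted p*-expectation over all price paths.
Enumerate all 2^6 = 64 price paths (U = up ×1.06, D = down ×0.77); each path with k up-moves has probability p*^k·(1−p*)^(6−k).
DDDDDD: m=6.4611, payoff=21.2489, prob=0.000007
UDDDDD: m=8.8945, payoff=18.8155, prob=0.000043
DUDDDD: m=8.8945, payoff=18.8155, prob=0.000043
UUDDDD: m=12.2444, payoff=15.4656, prob=0.000269
DDUDDD: m=8.8945, payoff=18.8155, prob=0.000043
UDUDDD: m=12.2444, payoff=15.4656, prob=0.000269
DUUDDD: m=12.2444, payoff=15.4656, prob=0.000269
UUUDDD: m=16.8559, payoff=10.8541, prob=0.001681
DDDUDD: m=8.8945, payoff=18.8155, prob=0.000043
UDDUDD: m=12.2444, payoff=15.4656, prob=0.000269
DUDUDD: m=12.2444, payoff=15.4656, prob=0.000269
UUDUDD: m=16.8559, payoff=10.8541, prob=0.001681
DDUUDD: m=12.2444, payoff=15.4656, prob=0.000269
UDUUDD: m=16.8559, payoff=10.8541, prob=0.001681
DUUUDD: m=16.8559, payoff=10.8541, prob=0.001681
UUUUDD: m=23.2042, payoff=4.5058, prob=0.010507
DDDDUD: m=8.8945, payoff=18.8155, prob=0.000043
UDDDUD: m=12.2444, payoff=15.4656, prob=0.000269
DUDDUD: m=12.2444, payoff=15.4656, prob=0.000269
UUDDUD: m=16.8559, payoff=10.8541, prob=0.001681
DDUDUD: m=12.2444, payoff=15.4656, prob=0.000269
UDUDUD: m=16.8559, payoff=10.8541, prob=0.001681
DUUDUD: m=16.8559, payoff=10.8541, prob=0.001681
UUUDUD: m=23.2042, payoff=4.5058, prob=0.010507
DDDUUD: m=12.2444, payoff=15.4656, prob=0.000269
UDDUUD: m=16.8559, payoff=10.8541, prob=0.001681
DUDUUD: m=16.8559, payoff=10.8541, prob=0.001681
UUDUUD: m=23.2042, payoff=4.5058, prob=0.010507
DDUUUD: m=16.8559, payoff=10.8541, prob=0.001681
UDUUUD: m=23.2042, payoff=4.5058, prob=0.010507
DUUUUD: m=23.2042, payoff=4.5058, prob=0.010507
UUUUUD: m=31.9434, payoff=0.0000, prob=0.065671
DDDDDU: m=8.3910, payoff=19.3190, prob=0.000043
UDDDDU: m=11.5513, payoff=16.1587, prob=0.000269
DUDDDU: m=11.5513, payoff=16.1587, prob=0.000269
UUDDDU: m=15.9018, payoff=11.8082, prob=0.001681
DDUDDU: m=11.5513, payoff=16.1587, prob=0.000269
UDUDDU: m=15.9018, payoff=11.8082, prob=0.001681
DUUDDU: m=15.9018, payoff=11.8082, prob=0.001681
UUUDDU: m=21.8908, payoff=5.8192, prob=0.010507
DDDUDU: m=11.5513, payoff=16.1587, prob=0.000269
UDDUDU: m=15.9018, payoff=11.8082, prob=0.001681
DUDUDU: m=15.9018, payoff=11.8082, prob=0.001681
UUDUDU: m=21.8908, payoff=5.8192, prob=0.010507
DDUUDU: m=15.9018, payoff=11.8082, prob=0.001681
UDUUDU: m=21.8908, payoff=5.8192, prob=0.010507
DUUUDU: m=21.8908, payoff=5.8192, prob=0.010507
UUUUDU: m=30.1353, payoff=0.0000, prob=0.065671
DDDDUU: m=10.8974, payoff=16.8126, prob=0.000269
UDDDUU: m=15.0017, payoff=12.7083, prob=0.001681
DUDDUU: m=15.0017, payoff=12.7083, prob=0.001681
UUDDUU: m=20.6517, payoff=7.0583, prob=0.010507
DDUDUU: m=15.0017, payoff=12.7083, prob=0.001681
UDUDUU: m=20.6517, payoff=7.0583, prob=0.010507
DUUDUU: m=20.6517, payoff=7.0583, prob=0.010507
UUUDUU: m=28.4296, payoff=0.0000, prob=0.065671
DDDUUU: m=14.1525, payoff=13.5575, prob=0.001681
UDDUUU: m=19.4827, payoff=8.2273, prob=0.010507
DUDUUU: m=19.4827, payoff=8.2273, prob=0.010507
UUDUUU: m=26.8203, payoff=0.8897, prob=0.065671
DDUUUU: m=18.3799, payoff=9.3301, prob=0.010507
UDUUUU: m=25.3022, payoff=2.4078, prob=0.065671
DUUUUU: m=23.8700, payoff=3.8400, prob=0.065671
UUUUUU: m=32.8600, payoff=0.0000, prob=0.410442
Price = Σ prob·payoff / R^6 = 1.900451 / 1.126162 = 1.6875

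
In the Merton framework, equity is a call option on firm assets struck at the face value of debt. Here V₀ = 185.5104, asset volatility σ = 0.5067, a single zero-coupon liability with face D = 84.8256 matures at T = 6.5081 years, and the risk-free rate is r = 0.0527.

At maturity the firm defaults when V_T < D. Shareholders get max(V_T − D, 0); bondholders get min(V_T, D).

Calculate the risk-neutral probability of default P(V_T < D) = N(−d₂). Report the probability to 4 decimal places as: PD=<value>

Equity is a call on the firm's assets struck at D = 84.8256:
d₁ = [ln(V₀/D) + (r + σ²/2)T] / (σ√T)
   = [ln(185.5104/84.8256) + (0.0527 + 0.5·0.5067²)·6.5081] / (0.5067·√6.5081)
   = [0.782514 + 1.178438] / 1.292641 = 1.517011
d₂ = d₁ − σ√T = 1.517011 − 1.292641 = 0.224370
risk-neutral PD = N(−d₂) = N(-0.224370) = 0.411235

PD=0.4112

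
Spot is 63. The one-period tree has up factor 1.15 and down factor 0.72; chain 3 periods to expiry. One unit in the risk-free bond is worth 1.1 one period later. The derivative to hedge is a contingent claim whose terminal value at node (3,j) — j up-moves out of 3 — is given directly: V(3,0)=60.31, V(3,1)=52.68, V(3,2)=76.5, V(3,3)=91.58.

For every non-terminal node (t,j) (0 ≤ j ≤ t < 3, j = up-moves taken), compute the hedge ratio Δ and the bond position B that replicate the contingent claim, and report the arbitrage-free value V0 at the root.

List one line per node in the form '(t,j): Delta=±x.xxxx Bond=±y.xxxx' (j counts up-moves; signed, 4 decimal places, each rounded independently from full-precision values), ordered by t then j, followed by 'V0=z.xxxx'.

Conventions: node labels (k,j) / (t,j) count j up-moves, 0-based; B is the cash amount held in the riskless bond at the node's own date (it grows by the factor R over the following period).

Arbitrage-free pricing uses the up-move probability p* = (R−d)/(u−d) = 0.8837, discounting each step at R = 1.1.
Payoffs at expiry: V(3,0)=60.3100, V(3,1)=52.6800, V(3,2)=76.5000, V(3,3)=91.5800
  t=2,j=0: stock 32.6592 → up 37.5581 (V=52.6800), down 23.5146 (V=60.3100). Price 48.6975; hedge Δ=-0.5433, bond B=66.4416.
  t=2,j=1: stock 52.1640 → up 59.9886 (V=76.5000), down 37.5581 (V=52.6800). Price 67.0275; hedge Δ=1.0619, bond B=11.6321.
  t=2,j=2: stock 83.3175 → up 95.8151 (V=91.5800), down 59.9886 (V=76.5000). Price 81.6605; hedge Δ=0.4209, bond B=46.5907.
  t=1,j=0: stock 45.3600 → up 52.1640 (V=67.0275), down 32.6592 (V=48.6975). Price 58.9964; hedge Δ=0.9398, bond B=16.3685.
  t=1,j=1: stock 72.4500 → up 83.3175 (V=81.6605), down 52.1640 (V=67.0275). Price 72.6900; hedge Δ=0.4697, bond B=38.6598.
  t=0,j=0: stock 63.0000 → up 72.4500 (V=72.6900), down 45.3600 (V=58.9964). Price 64.6343; hedge Δ=0.5055, bond B=32.7889.
Verification: the root portfolio costs Δ(0,0)·S0 + B(0,0) = 64.6343, matching V0.

(0,0): Delta=0.5055 Bond=32.7889
(1,0): Delta=0.9398 Bond=16.3685
(1,1): Delta=0.4697 Bond=38.6598
(2,0): Delta=-0.5433 Bond=66.4416
(2,1): Delta=1.0619 Bond=11.6321
(2,2): Delta=0.4209 Bond=46.5907
V0=64.6343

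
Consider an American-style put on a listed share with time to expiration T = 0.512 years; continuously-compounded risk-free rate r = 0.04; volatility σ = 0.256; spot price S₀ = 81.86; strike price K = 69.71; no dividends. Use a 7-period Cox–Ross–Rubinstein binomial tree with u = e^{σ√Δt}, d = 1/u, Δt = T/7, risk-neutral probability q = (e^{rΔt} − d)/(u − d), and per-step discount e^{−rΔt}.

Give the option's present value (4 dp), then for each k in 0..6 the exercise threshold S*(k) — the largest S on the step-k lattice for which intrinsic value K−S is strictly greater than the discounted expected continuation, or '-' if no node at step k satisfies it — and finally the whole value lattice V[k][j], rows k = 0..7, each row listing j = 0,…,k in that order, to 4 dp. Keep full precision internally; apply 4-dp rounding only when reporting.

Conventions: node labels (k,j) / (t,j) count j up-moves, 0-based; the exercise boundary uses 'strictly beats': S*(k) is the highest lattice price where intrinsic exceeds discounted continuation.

price = 1.2786
boundary = - - - - - 57.9068 62.0581
tree:
1.2786
2.1122 0.4651
3.4126 0.8439 0.0949
5.3638 1.5109 0.1919 0.0000
8.1408 2.6604 0.3878 0.0000 0.0000
11.8032 4.5816 0.7839 0.0000 0.0000 0.0000
15.6767 7.6519 1.5846 0.0000 0.0000 0.0000 0.0000
19.2911 11.8032 3.2031 0.0000 0.0000 0.0000 0.0000 0.0000

Δt=0.07314  u=1.07169  d=0.93311  q=0.50384  discount=0.99708
step 7 (expiry): payoffs max(K−S,0) = 19.2911 11.8032 3.2031 0.0000 0.0000 0.0000 0.0000 0.0000
step 6: (k=6,j=0): S=54.0333, K−S=15.6767, hold=15.4731 ⇒ V=15.6767 exercise | (k=6,j=1): S=62.0581, K−S=7.6519, hold=7.4483 ⇒ V=7.6519 exercise | (k=6,j=2): S=71.2746, K−S=0.0000, hold=1.5846 ⇒ V=1.5846 continue | (k=6,j=3): S=81.8600, K−S=0.0000, hold=0.0000 ⇒ V=0.0000 continue | (k=6,j=4): S=94.0175, K−S=0.0000, hold=0.0000 ⇒ V=0.0000 continue | (k=6,j=5): S=107.9805, K−S=0.0000, hold=0.0000 ⇒ V=0.0000 continue | (k=6,j=6): S=124.0173, K−S=0.0000, hold=0.0000 ⇒ V=0.0000 continue  boundary S*=62.0581
step 5: (k=5,j=0): S=57.9068, K−S=11.8032, hold=11.5995 ⇒ V=11.8032 exercise | (k=5,j=1): S=66.5069, K−S=3.2031, hold=4.5816 ⇒ V=4.5816 continue | (k=5,j=2): S=76.3842, K−S=0.0000, hold=0.7839 ⇒ V=0.7839 continue | (k=5,j=3): S=87.7284, K−S=0.0000, hold=0.0000 ⇒ V=0.0000 continue | (k=5,j=4): S=100.7574, K−S=0.0000, hold=0.0000 ⇒ V=0.0000 continue | (k=5,j=5): S=115.7214, K−S=0.0000, hold=0.0000 ⇒ V=0.0000 continue  boundary S*=57.9068
step 4: (k=4,j=0): S=62.0581, K−S=7.6519, hold=8.1408 ⇒ V=8.1408 continue | (k=4,j=1): S=71.2746, K−S=0.0000, hold=2.6604 ⇒ V=2.6604 continue | (k=4,j=2): S=81.8600, K−S=0.0000, hold=0.3878 ⇒ V=0.3878 continue | (k=4,j=3): S=94.0175, K−S=0.0000, hold=0.0000 ⇒ V=0.0000 continue | (k=4,j=4): S=107.9805, K−S=0.0000, hold=0.0000 ⇒ V=0.0000 continue  boundary S*=-
step 3: (k=3,j=0): S=66.5069, K−S=3.2031, hold=5.3638 ⇒ V=5.3638 continue | (k=3,j=1): S=76.3842, K−S=0.0000, hold=1.5109 ⇒ V=1.5109 continue | (k=3,j=2): S=87.7284, K−S=0.0000, hold=0.1919 ⇒ V=0.1919 continue | (k=3,j=3): S=100.7574, K−S=0.0000, hold=0.0000 ⇒ V=0.0000 continue  boundary S*=-
step 2: (k=2,j=0): S=71.2746, K−S=0.0000, hold=3.4126 ⇒ V=3.4126 continue | (k=2,j=1): S=81.8600, K−S=0.0000, hold=0.8439 ⇒ V=0.8439 continue | (k=2,j=2): S=94.0175, K−S=0.0000, hold=0.0949 ⇒ V=0.0949 continue  boundary S*=-
step 1: (k=1,j=0): S=76.3842, K−S=0.0000, hold=2.1122 ⇒ V=2.1122 continue | (k=1,j=1): S=87.7284, K−S=0.0000, hold=0.4651 ⇒ V=0.4651 continue  boundary S*=-
step 0: (k=0,j=0): S=81.8600, K−S=0.0000, hold=1.2786 ⇒ V=1.2786 continue  boundary S*=-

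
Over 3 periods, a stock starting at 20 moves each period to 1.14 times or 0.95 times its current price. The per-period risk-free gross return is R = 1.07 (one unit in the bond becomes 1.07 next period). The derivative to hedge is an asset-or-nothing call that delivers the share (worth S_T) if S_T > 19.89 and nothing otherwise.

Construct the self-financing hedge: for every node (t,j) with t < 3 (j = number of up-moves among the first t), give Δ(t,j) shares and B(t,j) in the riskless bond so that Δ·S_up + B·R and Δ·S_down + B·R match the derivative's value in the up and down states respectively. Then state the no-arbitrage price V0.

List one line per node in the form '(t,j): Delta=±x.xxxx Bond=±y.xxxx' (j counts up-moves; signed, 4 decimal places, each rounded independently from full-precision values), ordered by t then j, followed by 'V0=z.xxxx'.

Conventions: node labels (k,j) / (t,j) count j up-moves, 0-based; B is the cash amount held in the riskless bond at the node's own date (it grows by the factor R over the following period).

Under the risk-neutral measure, an up-move has probability p* = (R−d)/(u−d) = 0.6316 and values discount at R = 1.07.
At maturity the claim pays: V(3,0)=0.0000, V(3,1)=20.5770, V(3,2)=24.6924, V(3,3)=29.6309
Node (2,0) S=18.0500: V=(p*·20.5770+(1−p*)·0.0000)/1.07=12.1458; Δ=(20.5770−0.0000)/(20.5770−17.1475)=6.0000; B=V−Δ·S=-96.1542
Node (2,1) S=21.6600: V=(p*·24.6924+(1−p*)·20.5770)/1.07=21.6600; Δ=(24.6924−20.5770)/(24.6924−20.5770)=1.0000; B=V−Δ·S=0.0000
Node (2,2) S=25.9920: V=(p*·29.6309+(1−p*)·24.6924)/1.07=25.9920; Δ=(29.6309−24.6924)/(29.6309−24.6924)=1.0000; B=V−Δ·S=0.0000
Node (1,0) S=19.0000: V=(p*·21.6600+(1−p*)·12.1458)/1.07=16.9671; Δ=(21.6600−12.1458)/(21.6600−18.0500)=2.6355; B=V−Δ·S=-33.1077
Node (1,1) S=22.8000: V=(p*·25.9920+(1−p*)·21.6600)/1.07=22.8000; Δ=(25.9920−21.6600)/(25.9920−21.6600)=1.0000; B=V−Δ·S=0.0000
Node (0,0) S=20.0000: V=(p*·22.8000+(1−p*)·16.9671)/1.07=19.3000; Δ=(22.8000−16.9671)/(22.8000−19.0000)=1.5350; B=V−Δ·S=-11.3996
Check: Δ(0,0)·S0 + B(0,0) = 19.3000 = V0.

(0,0): Delta=1.5350 Bond=-11.3996
(1,0): Delta=2.6355 Bond=-33.1077
(1,1): Delta=1.0000 Bond=0.0000
(2,0): Delta=6.0000 Bond=-96.1542
(2,1): Delta=1.0000 Bond=0.0000
(2,2): Delta=1.0000 Bond=0.0000
V0=19.3000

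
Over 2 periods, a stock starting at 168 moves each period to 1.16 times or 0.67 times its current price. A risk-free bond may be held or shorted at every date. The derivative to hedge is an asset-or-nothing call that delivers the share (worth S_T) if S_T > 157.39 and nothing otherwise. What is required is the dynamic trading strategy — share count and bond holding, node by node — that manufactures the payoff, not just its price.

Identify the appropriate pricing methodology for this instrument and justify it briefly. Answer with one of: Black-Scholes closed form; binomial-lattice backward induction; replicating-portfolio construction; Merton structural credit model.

framework: replicating-portfolio construction

Key observation: what is demanded is not a single number but the (Δ, B) position at each node of the 1.16/0.67 tree starting at 168; constructing those positions is the replicating-portfolio method.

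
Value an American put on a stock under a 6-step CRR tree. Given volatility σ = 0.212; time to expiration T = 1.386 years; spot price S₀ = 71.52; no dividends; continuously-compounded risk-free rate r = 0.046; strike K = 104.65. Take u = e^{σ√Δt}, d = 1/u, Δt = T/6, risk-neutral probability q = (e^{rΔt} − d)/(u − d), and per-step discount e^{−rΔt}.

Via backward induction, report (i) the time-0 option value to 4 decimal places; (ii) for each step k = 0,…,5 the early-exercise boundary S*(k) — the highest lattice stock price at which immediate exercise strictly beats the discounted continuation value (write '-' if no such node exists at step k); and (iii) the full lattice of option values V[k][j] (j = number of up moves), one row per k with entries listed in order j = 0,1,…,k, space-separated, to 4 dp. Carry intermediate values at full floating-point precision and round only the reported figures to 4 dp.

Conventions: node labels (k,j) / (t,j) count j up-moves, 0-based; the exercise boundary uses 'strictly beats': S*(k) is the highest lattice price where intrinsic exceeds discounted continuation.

Δt=0.23100  u=1.10726  d=0.90313  q=0.52688  discount=0.98943
step 6 (expiry): payoffs max(K−S,0) = 65.8421 57.0702 46.3156 33.1300 16.9640 0.0000 0.0000
step 5: (k=5,j=0): S=42.9706, K−S=61.6794, hold=60.5733 ⇒ V=61.6794 exercise | (k=5,j=1): S=52.6834, K−S=51.9666, hold=50.8605 ⇒ V=51.9666 exercise | (k=5,j=2): S=64.5916, K−S=40.0584, hold=38.9523 ⇒ V=40.0584 exercise | (k=5,j=3): S=79.1915, K−S=25.4585, hold=24.3523 ⇒ V=25.4585 exercise | (k=5,j=4): S=97.0916, K−S=7.5584, hold=7.9412 ⇒ V=7.9412 continue | (k=5,j=5): S=119.0376, K−S=0.0000, hold=0.0000 ⇒ V=0.0000 continue  boundary S*=79.1915
step 4: (k=4,j=0): S=47.5798, K−S=57.0702, hold=55.9641 ⇒ V=57.0702 exercise | (k=4,j=1): S=58.3344, K−S=46.3156, hold=45.2095 ⇒ V=46.3156 exercise | (k=4,j=2): S=71.5200, K−S=33.1300, hold=32.0239 ⇒ V=33.1300 exercise | (k=4,j=3): S=87.6860, K−S=16.9640, hold=16.0574 ⇒ V=16.9640 exercise | (k=4,j=4): S=107.5060, K−S=0.0000, hold=3.7174 ⇒ V=3.7174 continue  boundary S*=87.6860
step 3: (k=3,j=0): S=52.6834, K−S=51.9666, hold=50.8605 ⇒ V=51.9666 exercise | (k=3,j=1): S=64.5916, K−S=40.0584, hold=38.9523 ⇒ V=40.0584 exercise | (k=3,j=2): S=79.1915, K−S=25.4585, hold=24.3523 ⇒ V=25.4585 exercise | (k=3,j=3): S=97.0916, K−S=7.5584, hold=9.8791 ⇒ V=9.8791 continue  boundary S*=79.1915
step 2: (k=2,j=0): S=58.3344, K−S=46.3156, hold=45.2095 ⇒ V=46.3156 exercise | (k=2,j=1): S=71.5200, K−S=33.1300, hold=32.0239 ⇒ V=33.1300 exercise | (k=2,j=2): S=87.6860, K−S=16.9640, hold=17.0677 ⇒ V=17.0677 continue  boundary S*=71.5200
step 1: (k=1,j=0): S=64.5916, K−S=40.0584, hold=38.9523 ⇒ V=40.0584 exercise | (k=1,j=1): S=79.1915, K−S=25.4585, hold=24.4064 ⇒ V=25.4585 exercise  boundary S*=79.1915
step 0: (k=0,j=0): S=71.5200, K−S=33.1300, hold=32.0239 ⇒ V=33.1300 exercise  boundary S*=71.5200

price = 33.1300
boundary = 71.5200 79.1915 71.5200 79.1915 87.6860 79.1915
tree:
33.1300
40.0584 25.4585
46.3156 33.1300 17.0677
51.9666 40.0584 25.4585 9.8791
57.0702 46.3156 33.1300 16.9640 3.7174
61.6794 51.9666 40.0584 25.4585 7.9412 0.0000
65.8421 57.0702 46.3156 33.1300 16.9640 0.0000 0.0000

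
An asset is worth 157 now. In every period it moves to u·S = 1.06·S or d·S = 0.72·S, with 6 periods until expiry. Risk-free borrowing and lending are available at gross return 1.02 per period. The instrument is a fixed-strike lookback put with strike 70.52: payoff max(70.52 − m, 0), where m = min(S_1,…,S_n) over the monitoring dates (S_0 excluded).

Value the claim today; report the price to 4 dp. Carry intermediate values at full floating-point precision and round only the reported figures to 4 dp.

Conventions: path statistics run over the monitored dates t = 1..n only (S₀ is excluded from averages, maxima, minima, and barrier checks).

price = 0.1242

With p* = (R−d)/(u−d) = 0.8824, sum probability × payoff across the paths and divide by R^6.
Enumerate all 2^6 = 64 price paths (U = up ×1.06, D = down ×0.72); each path with k up-moves has probability p*^k·(1−p*)^(6−k).
DDDDDD: m=21.8723, payoff=48.6477, prob=0.000003
UDDDDD: m=32.2009, payoff=38.3191, prob=0.000020
DUDDDD: m=32.2009, payoff=38.3191, prob=0.000020
UUDDDD: m=47.4069, payoff=23.1131, prob=0.000149
DDUDDD: m=32.2009, payoff=38.3191, prob=0.000020
UDUDDD: m=47.4069, payoff=23.1131, prob=0.000149
DUUDDD: m=47.4069, payoff=23.1131, prob=0.000149
UUUDDD: m=69.7935, payoff=0.7265, prob=0.001119
DDDUDD: m=32.2009, payoff=38.3191, prob=0.000020
UDDUDD: m=47.4069, payoff=23.1131, prob=0.000149
DUDUDD: m=47.4069, payoff=23.1131, prob=0.000149
UUDUDD: m=69.7935, payoff=0.7265, prob=0.001119
DDUUDD: m=47.4069, payoff=23.1131, prob=0.000149
UDUUDD: m=69.7935, payoff=0.7265, prob=0.001119
DUUUDD: m=69.7935, payoff=0.7265, prob=0.001119
UUUUDD: m=102.7515, payoff=0.0000, prob=0.008389
DDDDUD: m=32.2009, payoff=38.3191, prob=0.000020
UDDDUD: m=47.4069, payoff=23.1131, prob=0.000149
DUDDUD: m=47.4069, payoff=23.1131, prob=0.000149
UUDDUD: m=69.7935, payoff=0.7265, prob=0.001119
DDUDUD: m=47.4069, payoff=23.1131, prob=0.000149
UDUDUD: m=69.7935, payoff=0.7265, prob=0.001119
DUUDUD: m=69.7935, payoff=0.7265, prob=0.001119
UUUDUD: m=102.7515, payoff=0.0000, prob=0.008389
DDDUUD: m=47.4069, payoff=23.1131, prob=0.000149
UDDUUD: m=69.7935, payoff=0.7265, prob=0.001119
DUDUUD: m=69.7935, payoff=0.7265, prob=0.001119
UUDUUD: m=102.7515, payoff=0.0000, prob=0.008389
DDUUUD: m=69.7935, payoff=0.7265, prob=0.001119
UDUUUD: m=102.7515, payoff=0.0000, prob=0.008389
DUUUUD: m=102.7515, payoff=0.0000, prob=0.008389
UUUUUD: m=151.2730, payoff=0.0000, prob=0.062921
DDDDDU: m=30.3782, payoff=40.1418, prob=0.000020
UDDDDU: m=44.7235, payoff=25.7965, prob=0.000149
DUDDDU: m=44.7235, payoff=25.7965, prob=0.000149
UUDDDU: m=65.8429, payoff=4.6771, prob=0.001119
DDUDDU: m=44.7235, payoff=25.7965, prob=0.000149
UDUDDU: m=65.8429, payoff=4.6771, prob=0.001119
DUUDDU: m=65.8429, payoff=4.6771, prob=0.001119
UUUDDU: m=96.9354, payoff=0.0000, prob=0.008389
DDDUDU: m=44.7235, payoff=25.7965, prob=0.000149
UDDUDU: m=65.8429, payoff=4.6771, prob=0.001119
DUDUDU: m=65.8429, payoff=4.6771, prob=0.001119
UUDUDU: m=96.9354, payoff=0.0000, prob=0.008389
DDUUDU: m=65.8429, payoff=4.6771, prob=0.001119
UDUUDU: m=96.9354, payoff=0.0000, prob=0.008389
DUUUDU: m=96.9354, payoff=0.0000, prob=0.008389
UUUUDU: m=142.7104, payoff=0.0000, prob=0.062921
DDDDUU: m=42.1920, payoff=28.3280, prob=0.000149
UDDDUU: m=62.1159, payoff=8.4041, prob=0.001119
DUDDUU: m=62.1159, payoff=8.4041, prob=0.001119
UUDDUU: m=91.4485, payoff=0.0000, prob=0.008389
DDUDUU: m=62.1159, payoff=8.4041, prob=0.001119
UDUDUU: m=91.4485, payoff=0.0000, prob=0.008389
DUUDUU: m=91.4485, payoff=0.0000, prob=0.008389
UUUDUU: m=134.6324, payoff=0.0000, prob=0.062921
DDDUUU: m=58.5999, payoff=11.9201, prob=0.001119
UDDUUU: m=86.2721, payoff=0.0000, prob=0.008389
DUDUUU: m=86.2721, payoff=0.0000, prob=0.008389
UUDUUU: m=127.0117, payoff=0.0000, prob=0.062921
DDUUUU: m=81.3888, payoff=0.0000, prob=0.008389
UDUUUU: m=119.8224, payoff=0.0000, prob=0.062921
DUUUUU: m=113.0400, payoff=0.0000, prob=0.062921
UUUUUU: m=166.4200, payoff=0.0000, prob=0.471904
Price = Σ prob·payoff / R^6 = 0.139877 / 1.126162 = 0.1242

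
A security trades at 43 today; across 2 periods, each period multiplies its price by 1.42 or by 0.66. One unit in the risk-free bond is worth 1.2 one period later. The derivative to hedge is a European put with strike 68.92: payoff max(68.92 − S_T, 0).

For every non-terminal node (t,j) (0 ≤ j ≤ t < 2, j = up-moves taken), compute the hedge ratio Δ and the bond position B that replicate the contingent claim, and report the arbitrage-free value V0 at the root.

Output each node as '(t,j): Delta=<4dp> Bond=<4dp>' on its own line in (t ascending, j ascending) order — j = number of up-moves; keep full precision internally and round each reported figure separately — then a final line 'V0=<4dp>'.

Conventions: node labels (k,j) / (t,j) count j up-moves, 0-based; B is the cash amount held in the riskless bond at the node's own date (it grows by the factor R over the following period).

(0,0): Delta=-0.6778 Bond=40.2402
(1,0): Delta=-1.0000 Bond=57.4333
(1,1): Delta=-0.6167 Bond=44.5625
V0=11.0964

No-arbitrage ⇒ martingale measure with p* = (R−d)/(u−d) = 0.7105.
Payoffs at expiry: V(2,0)=50.1892, V(2,1)=28.6204, V(2,2)=0.0000
(1,0): S=28.3800. Δ = (V_up−V_dn)/(S_up−S_dn) = (28.6204−50.1892)/(40.2996−18.7308) = -1.0000. V = [p*·28.6204 + (1−p*)·50.1892]/1.2 = 29.0533. B = V − Δ·S = 57.4333.
(1,1): S=61.0600. Δ = (V_up−V_dn)/(S_up−S_dn) = (0.0000−28.6204)/(86.7052−40.2996) = -0.6167. V = [p*·0.0000 + (1−p*)·28.6204]/1.2 = 6.9040. B = V − Δ·S = 44.5625.
(0,0): S=43.0000. Δ = (V_up−V_dn)/(S_up−S_dn) = (6.9040−29.0533)/(61.0600−28.3800) = -0.6778. V = [p*·6.9040 + (1−p*)·29.0533]/1.2 = 11.0964. B = V − Δ·S = 40.2402.
Sanity check at the root: Δ(0,0)·S0 + B(0,0) reproduces V0 = 11.0964.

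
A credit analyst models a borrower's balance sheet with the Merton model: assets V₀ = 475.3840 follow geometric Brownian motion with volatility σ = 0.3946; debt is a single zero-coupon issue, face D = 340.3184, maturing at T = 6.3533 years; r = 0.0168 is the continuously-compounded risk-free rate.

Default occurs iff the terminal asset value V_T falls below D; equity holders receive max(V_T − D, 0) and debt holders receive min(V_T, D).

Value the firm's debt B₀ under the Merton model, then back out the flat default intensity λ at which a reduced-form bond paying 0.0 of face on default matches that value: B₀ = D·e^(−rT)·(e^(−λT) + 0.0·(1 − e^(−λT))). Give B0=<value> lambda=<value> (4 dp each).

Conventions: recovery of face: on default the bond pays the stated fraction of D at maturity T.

B0=228.8022 lambda=0.0457

With assets at 475.3840 and a single debt payment of 340.3184 at 6.3533 years:
d₁ = [ln(V₀/D) + (r + σ²/2)T] / (σ√T)
   = [ln(475.3840/340.3184) + (0.0168 + 0.5·0.3946²)·6.3533] / (0.3946·√6.3533)
   = [0.334241 + 0.601369] / 0.994619 = 0.940672
d₂ = d₁ − σ√T = 0.940672 − 0.994619 = -0.053947
N(d₁) = 0.826563,  N(d₂) = 0.478489,  e^(−rT) = 0.898763
E₀ = V₀·N(d₁) − D·e^(−rT)·N(d₂)
   = 475.3840·0.826563 − 340.3184·0.898763·0.478489 = 246.581779
B₀ = V₀ − E₀ = 475.3840 − 246.581779 = 228.802221
e^(−λT) = (B₀·e^(rT)/D − 0)/(1 − 0) = (228.8022·1.112640/340.3184 − 0)/1 = 0.74804785
λ = −ln(0.74804785)/6.3533 = 0.045691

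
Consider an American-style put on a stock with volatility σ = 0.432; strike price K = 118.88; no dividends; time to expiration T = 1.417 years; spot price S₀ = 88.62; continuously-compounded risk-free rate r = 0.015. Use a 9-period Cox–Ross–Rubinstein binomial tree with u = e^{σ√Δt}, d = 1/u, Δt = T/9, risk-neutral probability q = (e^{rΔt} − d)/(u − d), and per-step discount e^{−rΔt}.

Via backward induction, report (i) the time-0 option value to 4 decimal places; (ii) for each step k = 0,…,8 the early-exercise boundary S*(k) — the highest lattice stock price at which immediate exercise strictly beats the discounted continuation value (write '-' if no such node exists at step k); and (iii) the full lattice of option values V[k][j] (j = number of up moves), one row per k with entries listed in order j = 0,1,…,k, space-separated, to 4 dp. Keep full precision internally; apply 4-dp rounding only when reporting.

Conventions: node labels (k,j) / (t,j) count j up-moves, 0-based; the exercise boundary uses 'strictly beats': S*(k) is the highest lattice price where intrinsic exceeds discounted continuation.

price = 38.3546
boundary = - - - 52.9906 44.6431 52.9906 62.8989 74.6599 88.6200
tree:
38.3546
47.2281 28.3043
56.5766 36.6745 18.7839
65.8894 46.1119 25.9645 10.5885
74.2369 56.0941 34.8210 15.8707 4.5433
81.2694 65.8894 45.0697 23.1648 7.5296 1.1183
87.1941 74.2369 55.9811 32.7006 12.2723 2.0918 0.0000
92.1855 81.2694 65.8894 44.2201 19.5664 3.9128 0.0000 0.0000
96.3906 87.1941 74.2369 55.9811 30.2600 7.3188 0.0000 0.0000 0.0000
99.9333 92.1855 81.2694 65.8894 44.2201 13.6896 0.0000 0.0000 0.0000 0.0000

Δt=0.15744  u=1.18698  d=0.84247  q=0.46411  discount=0.99764
step 9 (expiry): payoffs max(K−S,0) = 99.9333 92.1855 81.2694 65.8894 44.2201 13.6896 0.0000 0.0000 0.0000 0.0000
step 8: (k=8,j=0): S=22.4894, K−S=96.3906, hold=96.1102 ⇒ V=96.3906 exercise | (k=8,j=1): S=31.6859, K−S=87.1941, hold=86.9137 ⇒ V=87.1941 exercise | (k=8,j=2): S=44.6431, K−S=74.2369, hold=73.9565 ⇒ V=74.2369 exercise | (k=8,j=3): S=62.8989, K−S=55.9811, hold=55.7007 ⇒ V=55.9811 exercise | (k=8,j=4): S=88.6200, K−S=30.2600, hold=29.9796 ⇒ V=30.2600 exercise | (k=8,j=5): S=124.8592, K−S=0.0000, hold=7.3188 ⇒ V=7.3188 continue | (k=8,j=6): S=175.9175, K−S=0.0000, hold=0.0000 ⇒ V=0.0000 continue | (k=8,j=7): S=247.8551, K−S=0.0000, hold=0.0000 ⇒ V=0.0000 continue | (k=8,j=8): S=349.2099, K−S=0.0000, hold=0.0000 ⇒ V=0.0000 continue  boundary S*=88.6200
step 7: (k=7,j=0): S=26.6945, K−S=92.1855, hold=91.9051 ⇒ V=92.1855 exercise | (k=7,j=1): S=37.6106, K−S=81.2694, hold=80.9890 ⇒ V=81.2694 exercise | (k=7,j=2): S=52.9906, K−S=65.8894, hold=65.6090 ⇒ V=65.8894 exercise | (k=7,j=3): S=74.6599, K−S=44.2201, hold=43.9397 ⇒ V=44.2201 exercise | (k=7,j=4): S=105.1904, K−S=13.6896, hold=19.5664 ⇒ V=19.5664 continue | (k=7,j=5): S=148.2057, K−S=0.0000, hold=3.9128 ⇒ V=3.9128 continue | (k=7,j=6): S=208.8111, K−S=0.0000, hold=0.0000 ⇒ V=0.0000 continue | (k=7,j=7): S=294.1997, K−S=0.0000, hold=0.0000 ⇒ V=0.0000 continue  boundary S*=74.6599
step 6: (k=6,j=0): S=31.6859, K−S=87.1941, hold=86.9137 ⇒ V=87.1941 exercise | (k=6,j=1): S=44.6431, K−S=74.2369, hold=73.9565 ⇒ V=74.2369 exercise | (k=6,j=2): S=62.8989, K−S=55.9811, hold=55.7007 ⇒ V=55.9811 exercise | (k=6,j=3): S=88.6200, K−S=30.2600, hold=32.7006 ⇒ V=32.7006 continue | (k=6,j=4): S=124.8592, K−S=0.0000, hold=12.2723 ⇒ V=12.2723 continue | (k=6,j=5): S=175.9175, K−S=0.0000, hold=2.0918 ⇒ V=2.0918 continue | (k=6,j=6): S=247.8551, K−S=0.0000, hold=0.0000 ⇒ V=0.0000 continue  boundary S*=62.8989
step 5: (k=5,j=0): S=37.6106, K−S=81.2694, hold=80.9890 ⇒ V=81.2694 exercise | (k=5,j=1): S=52.9906, K−S=65.8894, hold=65.6090 ⇒ V=65.8894 exercise | (k=5,j=2): S=74.6599, K−S=44.2201, hold=45.0697 ⇒ V=45.0697 continue | (k=5,j=3): S=105.1904, K−S=13.6896, hold=23.1648 ⇒ V=23.1648 continue | (k=5,j=4): S=148.2057, K−S=0.0000, hold=7.5296 ⇒ V=7.5296 continue | (k=5,j=5): S=208.8111, K−S=0.0000, hold=1.1183 ⇒ V=1.1183 continue  boundary S*=52.9906
step 4: (k=4,j=0): S=44.6431, K−S=74.2369, hold=73.9565 ⇒ V=74.2369 exercise | (k=4,j=1): S=62.8989, K−S=55.9811, hold=56.0941 ⇒ V=56.0941 continue | (k=4,j=2): S=88.6200, K−S=30.2600, hold=34.8210 ⇒ V=34.8210 continue | (k=4,j=3): S=124.8592, K−S=0.0000, hold=15.8707 ⇒ V=15.8707 continue | (k=4,j=4): S=175.9175, K−S=0.0000, hold=4.5433 ⇒ V=4.5433 continue  boundary S*=44.6431
step 3: (k=3,j=0): S=52.9906, K−S=65.8894, hold=65.6613 ⇒ V=65.8894 exercise | (k=3,j=1): S=74.6599, K−S=44.2201, hold=46.1119 ⇒ V=46.1119 continue | (k=3,j=2): S=105.1904, K−S=13.6896, hold=25.9645 ⇒ V=25.9645 continue | (k=3,j=3): S=148.2057, K−S=0.0000, hold=10.5885 ⇒ V=10.5885 continue  boundary S*=52.9906
step 2: (k=2,j=0): S=62.8989, K−S=55.9811, hold=56.5766 ⇒ V=56.5766 continue | (k=2,j=1): S=88.6200, K−S=30.2600, hold=36.6745 ⇒ V=36.6745 continue | (k=2,j=2): S=124.8592, K−S=0.0000, hold=18.7839 ⇒ V=18.7839 continue  boundary S*=-
step 1: (k=1,j=0): S=74.6599, K−S=44.2201, hold=47.2281 ⇒ V=47.2281 continue | (k=1,j=1): S=105.1904, K−S=13.6896, hold=28.3043 ⇒ V=28.3043 continue  boundary S*=-
step 0: (k=0,j=0): S=88.6200, K−S=30.2600, hold=38.3546 ⇒ V=38.3546 continue  boundary S*=-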